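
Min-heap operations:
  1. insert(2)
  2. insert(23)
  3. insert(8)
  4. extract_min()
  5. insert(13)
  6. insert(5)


insert(2) -> [2]
insert(23) -> [2, 23]
insert(8) -> [2, 23, 8]
extract_min()->2, [8, 23]
insert(13) -> [8, 23, 13]
insert(5) -> [5, 8, 13, 23]

Final heap: [5, 8, 13, 23]


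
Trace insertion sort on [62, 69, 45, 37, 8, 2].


Initial: [62, 69, 45, 37, 8, 2]
Insert 69: [62, 69, 45, 37, 8, 2]
Insert 45: [45, 62, 69, 37, 8, 2]
Insert 37: [37, 45, 62, 69, 8, 2]
Insert 8: [8, 37, 45, 62, 69, 2]
Insert 2: [2, 8, 37, 45, 62, 69]

Sorted: [2, 8, 37, 45, 62, 69]


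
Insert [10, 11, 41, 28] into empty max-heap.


Insert 10: [10]
Insert 11: [11, 10]
Insert 41: [41, 10, 11]
Insert 28: [41, 28, 11, 10]

Final heap: [41, 28, 11, 10]


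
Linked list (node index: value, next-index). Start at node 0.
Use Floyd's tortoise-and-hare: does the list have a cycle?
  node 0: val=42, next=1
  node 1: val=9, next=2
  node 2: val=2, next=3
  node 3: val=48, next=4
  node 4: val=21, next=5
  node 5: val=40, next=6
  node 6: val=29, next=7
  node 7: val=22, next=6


Floyd's tortoise (slow, +1) and hare (fast, +2):
  init: slow=0, fast=0
  step 1: slow=1, fast=2
  step 2: slow=2, fast=4
  step 3: slow=3, fast=6
  step 4: slow=4, fast=6
  step 5: slow=5, fast=6
  step 6: slow=6, fast=6
  slow == fast at node 6: cycle detected

Cycle: yes


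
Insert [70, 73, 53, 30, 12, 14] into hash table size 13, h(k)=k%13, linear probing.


Insert 70: h=5 -> slot 5
Insert 73: h=8 -> slot 8
Insert 53: h=1 -> slot 1
Insert 30: h=4 -> slot 4
Insert 12: h=12 -> slot 12
Insert 14: h=1, 1 probes -> slot 2

Table: [None, 53, 14, None, 30, 70, None, None, 73, None, None, None, 12]


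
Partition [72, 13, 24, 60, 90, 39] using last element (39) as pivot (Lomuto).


Pivot: 39
  13 <= 39: swap -> [13, 72, 24, 60, 90, 39]
  24 <= 39: swap -> [13, 24, 72, 60, 90, 39]
Place pivot at 2: [13, 24, 39, 60, 90, 72]

Partitioned: [13, 24, 39, 60, 90, 72]


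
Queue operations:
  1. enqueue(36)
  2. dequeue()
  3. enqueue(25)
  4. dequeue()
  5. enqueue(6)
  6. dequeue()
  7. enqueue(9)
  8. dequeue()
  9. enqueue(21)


enqueue(36) -> [36]
dequeue()->36, []
enqueue(25) -> [25]
dequeue()->25, []
enqueue(6) -> [6]
dequeue()->6, []
enqueue(9) -> [9]
dequeue()->9, []
enqueue(21) -> [21]

Final queue: [21]


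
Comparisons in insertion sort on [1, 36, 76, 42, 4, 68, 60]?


Algorithm: insertion sort
Input: [1, 36, 76, 42, 4, 68, 60]
Sorted: [1, 4, 36, 42, 60, 68, 76]

13


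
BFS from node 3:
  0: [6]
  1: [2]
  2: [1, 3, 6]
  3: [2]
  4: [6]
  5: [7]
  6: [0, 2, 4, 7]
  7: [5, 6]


Visit 3, enqueue [2]
Visit 2, enqueue [1, 6]
Visit 1, enqueue []
Visit 6, enqueue [0, 4, 7]
Visit 0, enqueue []
Visit 4, enqueue []
Visit 7, enqueue [5]
Visit 5, enqueue []

BFS order: [3, 2, 1, 6, 0, 4, 7, 5]


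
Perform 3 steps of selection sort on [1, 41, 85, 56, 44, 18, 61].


Initial: [1, 41, 85, 56, 44, 18, 61]
Step 1: min=1 at 0
  Swap: [1, 41, 85, 56, 44, 18, 61]
Step 2: min=18 at 5
  Swap: [1, 18, 85, 56, 44, 41, 61]
Step 3: min=41 at 5
  Swap: [1, 18, 41, 56, 44, 85, 61]

After 3 steps: [1, 18, 41, 56, 44, 85, 61]


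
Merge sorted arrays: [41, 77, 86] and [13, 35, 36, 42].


Take 13 from B
Take 35 from B
Take 36 from B
Take 41 from A
Take 42 from B

Merged: [13, 35, 36, 41, 42, 77, 86]


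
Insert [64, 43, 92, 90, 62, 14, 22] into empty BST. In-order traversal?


Insert 64: root
Insert 43: L from 64
Insert 92: R from 64
Insert 90: R from 64 -> L from 92
Insert 62: L from 64 -> R from 43
Insert 14: L from 64 -> L from 43
Insert 22: L from 64 -> L from 43 -> R from 14

In-order: [14, 22, 43, 62, 64, 90, 92]


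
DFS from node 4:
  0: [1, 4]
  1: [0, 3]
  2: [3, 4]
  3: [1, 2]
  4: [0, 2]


Visit 4, push [2, 0]
Visit 0, push [1]
Visit 1, push [3]
Visit 3, push [2]
Visit 2, push []

DFS order: [4, 0, 1, 3, 2]


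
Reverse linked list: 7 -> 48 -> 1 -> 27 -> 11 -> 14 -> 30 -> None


Step 1: curr=7, set curr.next=prev(None) | reversed so far: 7
Step 2: curr=48, set curr.next=prev(7) | reversed so far: 48 -> 7
Step 3: curr=1, set curr.next=prev(48) | reversed so far: 1 -> 48 -> 7
Step 4: curr=27, set curr.next=prev(1) | reversed so far: 27 -> 1 -> 48 -> 7
Step 5: curr=11, set curr.next=prev(27) | reversed so far: 11 -> 27 -> 1 -> 48 -> 7
Step 6: curr=14, set curr.next=prev(11) | reversed so far: 14 -> 11 -> 27 -> 1 -> 48 -> 7
Step 7: curr=30, set curr.next=prev(14) | reversed so far: 30 -> 14 -> 11 -> 27 -> 1 -> 48 -> 7

30 -> 14 -> 11 -> 27 -> 1 -> 48 -> 7 -> None


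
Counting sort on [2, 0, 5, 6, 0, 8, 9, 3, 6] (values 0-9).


Input: [2, 0, 5, 6, 0, 8, 9, 3, 6]
Counts: [2, 0, 1, 1, 0, 1, 2, 0, 1, 1]

Sorted: [0, 0, 2, 3, 5, 6, 6, 8, 9]


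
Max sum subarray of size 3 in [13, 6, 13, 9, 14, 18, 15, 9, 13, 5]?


[0:3]: 32
[1:4]: 28
[2:5]: 36
[3:6]: 41
[4:7]: 47
[5:8]: 42
[6:9]: 37
[7:10]: 27

Max: 47 at [4:7]


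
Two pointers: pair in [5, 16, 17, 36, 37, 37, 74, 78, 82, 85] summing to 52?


lo=0(5)+hi=9(85)=90
lo=0(5)+hi=8(82)=87
lo=0(5)+hi=7(78)=83
lo=0(5)+hi=6(74)=79
lo=0(5)+hi=5(37)=42
lo=1(16)+hi=5(37)=53
lo=1(16)+hi=4(37)=53
lo=1(16)+hi=3(36)=52

Yes: 16+36=52


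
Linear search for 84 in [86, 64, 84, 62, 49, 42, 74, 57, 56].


i=0: 86!=84
i=1: 64!=84
i=2: 84==84 found!

Found at 2, 3 comps


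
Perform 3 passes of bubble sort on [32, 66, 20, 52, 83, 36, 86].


Initial: [32, 66, 20, 52, 83, 36, 86]
Pass 1: [32, 20, 52, 66, 36, 83, 86] (3 swaps)
Pass 2: [20, 32, 52, 36, 66, 83, 86] (2 swaps)
Pass 3: [20, 32, 36, 52, 66, 83, 86] (1 swaps)

After 3 passes: [20, 32, 36, 52, 66, 83, 86]


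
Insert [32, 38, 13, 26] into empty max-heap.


Insert 32: [32]
Insert 38: [38, 32]
Insert 13: [38, 32, 13]
Insert 26: [38, 32, 13, 26]

Final heap: [38, 32, 13, 26]


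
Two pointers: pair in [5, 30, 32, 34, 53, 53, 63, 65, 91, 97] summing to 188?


lo=0(5)+hi=9(97)=102
lo=1(30)+hi=9(97)=127
lo=2(32)+hi=9(97)=129
lo=3(34)+hi=9(97)=131
lo=4(53)+hi=9(97)=150
lo=5(53)+hi=9(97)=150
lo=6(63)+hi=9(97)=160
lo=7(65)+hi=9(97)=162
lo=8(91)+hi=9(97)=188

Yes: 91+97=188


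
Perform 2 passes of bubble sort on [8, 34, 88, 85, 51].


Initial: [8, 34, 88, 85, 51]
Pass 1: [8, 34, 85, 51, 88] (2 swaps)
Pass 2: [8, 34, 51, 85, 88] (1 swaps)

After 2 passes: [8, 34, 51, 85, 88]


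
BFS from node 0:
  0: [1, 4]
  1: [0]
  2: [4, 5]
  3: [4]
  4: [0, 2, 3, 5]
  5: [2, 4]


Visit 0, enqueue [1, 4]
Visit 1, enqueue []
Visit 4, enqueue [2, 3, 5]
Visit 2, enqueue []
Visit 3, enqueue []
Visit 5, enqueue []

BFS order: [0, 1, 4, 2, 3, 5]


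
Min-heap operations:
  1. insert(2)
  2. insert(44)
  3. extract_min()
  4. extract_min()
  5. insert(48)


insert(2) -> [2]
insert(44) -> [2, 44]
extract_min()->2, [44]
extract_min()->44, []
insert(48) -> [48]

Final heap: [48]


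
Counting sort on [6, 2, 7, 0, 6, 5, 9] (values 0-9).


Input: [6, 2, 7, 0, 6, 5, 9]
Counts: [1, 0, 1, 0, 0, 1, 2, 1, 0, 1]

Sorted: [0, 2, 5, 6, 6, 7, 9]


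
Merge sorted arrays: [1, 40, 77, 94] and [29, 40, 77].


Take 1 from A
Take 29 from B
Take 40 from A
Take 40 from B
Take 77 from A
Take 77 from B

Merged: [1, 29, 40, 40, 77, 77, 94]


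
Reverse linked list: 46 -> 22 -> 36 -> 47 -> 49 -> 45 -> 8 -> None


Step 1: curr=46, set curr.next=prev(None) | reversed so far: 46
Step 2: curr=22, set curr.next=prev(46) | reversed so far: 22 -> 46
Step 3: curr=36, set curr.next=prev(22) | reversed so far: 36 -> 22 -> 46
Step 4: curr=47, set curr.next=prev(36) | reversed so far: 47 -> 36 -> 22 -> 46
Step 5: curr=49, set curr.next=prev(47) | reversed so far: 49 -> 47 -> 36 -> 22 -> 46
Step 6: curr=45, set curr.next=prev(49) | reversed so far: 45 -> 49 -> 47 -> 36 -> 22 -> 46
Step 7: curr=8, set curr.next=prev(45) | reversed so far: 8 -> 45 -> 49 -> 47 -> 36 -> 22 -> 46

8 -> 45 -> 49 -> 47 -> 36 -> 22 -> 46 -> None


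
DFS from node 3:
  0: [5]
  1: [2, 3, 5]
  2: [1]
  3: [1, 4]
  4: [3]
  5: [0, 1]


Visit 3, push [4, 1]
Visit 1, push [5, 2]
Visit 2, push []
Visit 5, push [0]
Visit 0, push []
Visit 4, push []

DFS order: [3, 1, 2, 5, 0, 4]


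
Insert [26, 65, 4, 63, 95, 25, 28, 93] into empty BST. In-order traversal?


Insert 26: root
Insert 65: R from 26
Insert 4: L from 26
Insert 63: R from 26 -> L from 65
Insert 95: R from 26 -> R from 65
Insert 25: L from 26 -> R from 4
Insert 28: R from 26 -> L from 65 -> L from 63
Insert 93: R from 26 -> R from 65 -> L from 95

In-order: [4, 25, 26, 28, 63, 65, 93, 95]


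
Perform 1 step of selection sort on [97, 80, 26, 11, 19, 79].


Initial: [97, 80, 26, 11, 19, 79]
Step 1: min=11 at 3
  Swap: [11, 80, 26, 97, 19, 79]

After 1 step: [11, 80, 26, 97, 19, 79]


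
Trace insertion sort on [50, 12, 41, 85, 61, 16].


Initial: [50, 12, 41, 85, 61, 16]
Insert 12: [12, 50, 41, 85, 61, 16]
Insert 41: [12, 41, 50, 85, 61, 16]
Insert 85: [12, 41, 50, 85, 61, 16]
Insert 61: [12, 41, 50, 61, 85, 16]
Insert 16: [12, 16, 41, 50, 61, 85]

Sorted: [12, 16, 41, 50, 61, 85]


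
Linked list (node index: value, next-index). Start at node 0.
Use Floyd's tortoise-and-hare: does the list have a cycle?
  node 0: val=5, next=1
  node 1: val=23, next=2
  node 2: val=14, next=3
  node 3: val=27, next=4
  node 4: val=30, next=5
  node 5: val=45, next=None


Floyd's tortoise (slow, +1) and hare (fast, +2):
  init: slow=0, fast=0
  step 1: slow=1, fast=2
  step 2: slow=2, fast=4
  step 3: fast 4->5->None, no cycle

Cycle: no


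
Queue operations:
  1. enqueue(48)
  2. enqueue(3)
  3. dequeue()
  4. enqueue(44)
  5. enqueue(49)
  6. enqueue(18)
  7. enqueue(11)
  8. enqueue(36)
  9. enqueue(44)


enqueue(48) -> [48]
enqueue(3) -> [48, 3]
dequeue()->48, [3]
enqueue(44) -> [3, 44]
enqueue(49) -> [3, 44, 49]
enqueue(18) -> [3, 44, 49, 18]
enqueue(11) -> [3, 44, 49, 18, 11]
enqueue(36) -> [3, 44, 49, 18, 11, 36]
enqueue(44) -> [3, 44, 49, 18, 11, 36, 44]

Final queue: [3, 44, 49, 18, 11, 36, 44]


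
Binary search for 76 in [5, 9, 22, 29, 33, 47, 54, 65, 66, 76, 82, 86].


Step 1: lo=0, hi=11, mid=5, val=47
Step 2: lo=6, hi=11, mid=8, val=66
Step 3: lo=9, hi=11, mid=10, val=82
Step 4: lo=9, hi=9, mid=9, val=76

Found at index 9


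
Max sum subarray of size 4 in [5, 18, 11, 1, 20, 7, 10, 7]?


[0:4]: 35
[1:5]: 50
[2:6]: 39
[3:7]: 38
[4:8]: 44

Max: 50 at [1:5]


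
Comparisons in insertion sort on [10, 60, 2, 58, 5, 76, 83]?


Algorithm: insertion sort
Input: [10, 60, 2, 58, 5, 76, 83]
Sorted: [2, 5, 10, 58, 60, 76, 83]

11


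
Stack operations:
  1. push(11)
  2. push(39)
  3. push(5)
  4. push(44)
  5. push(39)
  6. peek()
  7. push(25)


push(11) -> [11]
push(39) -> [11, 39]
push(5) -> [11, 39, 5]
push(44) -> [11, 39, 5, 44]
push(39) -> [11, 39, 5, 44, 39]
peek()->39
push(25) -> [11, 39, 5, 44, 39, 25]

Final stack: [11, 39, 5, 44, 39, 25]


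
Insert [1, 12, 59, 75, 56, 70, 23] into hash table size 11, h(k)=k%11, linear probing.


Insert 1: h=1 -> slot 1
Insert 12: h=1, 1 probes -> slot 2
Insert 59: h=4 -> slot 4
Insert 75: h=9 -> slot 9
Insert 56: h=1, 2 probes -> slot 3
Insert 70: h=4, 1 probes -> slot 5
Insert 23: h=1, 5 probes -> slot 6

Table: [None, 1, 12, 56, 59, 70, 23, None, None, 75, None]


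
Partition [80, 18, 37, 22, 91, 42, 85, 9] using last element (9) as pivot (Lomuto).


Pivot: 9
Place pivot at 0: [9, 18, 37, 22, 91, 42, 85, 80]

Partitioned: [9, 18, 37, 22, 91, 42, 85, 80]


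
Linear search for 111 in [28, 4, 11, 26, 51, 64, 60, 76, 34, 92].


i=0: 28!=111
i=1: 4!=111
i=2: 11!=111
i=3: 26!=111
i=4: 51!=111
i=5: 64!=111
i=6: 60!=111
i=7: 76!=111
i=8: 34!=111
i=9: 92!=111

Not found, 10 comps


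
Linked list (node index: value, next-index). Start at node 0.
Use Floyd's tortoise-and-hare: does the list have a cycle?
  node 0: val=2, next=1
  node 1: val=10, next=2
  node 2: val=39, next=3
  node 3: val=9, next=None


Floyd's tortoise (slow, +1) and hare (fast, +2):
  init: slow=0, fast=0
  step 1: slow=1, fast=2
  step 2: fast 2->3->None, no cycle

Cycle: no


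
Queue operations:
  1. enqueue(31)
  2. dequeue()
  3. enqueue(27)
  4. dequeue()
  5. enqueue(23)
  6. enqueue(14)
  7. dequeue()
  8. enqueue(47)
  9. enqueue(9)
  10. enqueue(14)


enqueue(31) -> [31]
dequeue()->31, []
enqueue(27) -> [27]
dequeue()->27, []
enqueue(23) -> [23]
enqueue(14) -> [23, 14]
dequeue()->23, [14]
enqueue(47) -> [14, 47]
enqueue(9) -> [14, 47, 9]
enqueue(14) -> [14, 47, 9, 14]

Final queue: [14, 47, 9, 14]


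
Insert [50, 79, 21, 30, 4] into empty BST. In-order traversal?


Insert 50: root
Insert 79: R from 50
Insert 21: L from 50
Insert 30: L from 50 -> R from 21
Insert 4: L from 50 -> L from 21

In-order: [4, 21, 30, 50, 79]


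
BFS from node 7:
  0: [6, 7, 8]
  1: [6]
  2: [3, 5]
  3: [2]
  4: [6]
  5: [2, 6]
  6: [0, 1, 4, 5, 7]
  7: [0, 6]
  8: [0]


Visit 7, enqueue [0, 6]
Visit 0, enqueue [8]
Visit 6, enqueue [1, 4, 5]
Visit 8, enqueue []
Visit 1, enqueue []
Visit 4, enqueue []
Visit 5, enqueue [2]
Visit 2, enqueue [3]
Visit 3, enqueue []

BFS order: [7, 0, 6, 8, 1, 4, 5, 2, 3]


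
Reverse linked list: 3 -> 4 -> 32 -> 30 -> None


Step 1: curr=3, set curr.next=prev(None) | reversed so far: 3
Step 2: curr=4, set curr.next=prev(3) | reversed so far: 4 -> 3
Step 3: curr=32, set curr.next=prev(4) | reversed so far: 32 -> 4 -> 3
Step 4: curr=30, set curr.next=prev(32) | reversed so far: 30 -> 32 -> 4 -> 3

30 -> 32 -> 4 -> 3 -> None


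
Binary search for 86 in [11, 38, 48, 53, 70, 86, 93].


Step 1: lo=0, hi=6, mid=3, val=53
Step 2: lo=4, hi=6, mid=5, val=86

Found at index 5


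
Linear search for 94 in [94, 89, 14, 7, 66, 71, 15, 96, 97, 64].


i=0: 94==94 found!

Found at 0, 1 comps


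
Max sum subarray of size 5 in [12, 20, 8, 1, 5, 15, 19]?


[0:5]: 46
[1:6]: 49
[2:7]: 48

Max: 49 at [1:6]


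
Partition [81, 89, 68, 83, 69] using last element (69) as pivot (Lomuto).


Pivot: 69
  68 <= 69: swap -> [68, 89, 81, 83, 69]
Place pivot at 1: [68, 69, 81, 83, 89]

Partitioned: [68, 69, 81, 83, 89]


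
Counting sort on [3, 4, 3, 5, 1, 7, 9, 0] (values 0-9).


Input: [3, 4, 3, 5, 1, 7, 9, 0]
Counts: [1, 1, 0, 2, 1, 1, 0, 1, 0, 1]

Sorted: [0, 1, 3, 3, 4, 5, 7, 9]


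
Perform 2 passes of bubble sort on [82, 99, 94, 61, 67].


Initial: [82, 99, 94, 61, 67]
Pass 1: [82, 94, 61, 67, 99] (3 swaps)
Pass 2: [82, 61, 67, 94, 99] (2 swaps)

After 2 passes: [82, 61, 67, 94, 99]


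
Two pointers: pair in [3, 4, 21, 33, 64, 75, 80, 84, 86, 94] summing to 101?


lo=0(3)+hi=9(94)=97
lo=1(4)+hi=9(94)=98
lo=2(21)+hi=9(94)=115
lo=2(21)+hi=8(86)=107
lo=2(21)+hi=7(84)=105
lo=2(21)+hi=6(80)=101

Yes: 21+80=101


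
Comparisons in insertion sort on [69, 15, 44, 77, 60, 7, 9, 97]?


Algorithm: insertion sort
Input: [69, 15, 44, 77, 60, 7, 9, 97]
Sorted: [7, 9, 15, 44, 60, 69, 77, 97]

19


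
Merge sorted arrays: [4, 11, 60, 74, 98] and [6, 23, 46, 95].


Take 4 from A
Take 6 from B
Take 11 from A
Take 23 from B
Take 46 from B
Take 60 from A
Take 74 from A
Take 95 from B

Merged: [4, 6, 11, 23, 46, 60, 74, 95, 98]


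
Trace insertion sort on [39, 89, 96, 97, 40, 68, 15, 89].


Initial: [39, 89, 96, 97, 40, 68, 15, 89]
Insert 89: [39, 89, 96, 97, 40, 68, 15, 89]
Insert 96: [39, 89, 96, 97, 40, 68, 15, 89]
Insert 97: [39, 89, 96, 97, 40, 68, 15, 89]
Insert 40: [39, 40, 89, 96, 97, 68, 15, 89]
Insert 68: [39, 40, 68, 89, 96, 97, 15, 89]
Insert 15: [15, 39, 40, 68, 89, 96, 97, 89]
Insert 89: [15, 39, 40, 68, 89, 89, 96, 97]

Sorted: [15, 39, 40, 68, 89, 89, 96, 97]


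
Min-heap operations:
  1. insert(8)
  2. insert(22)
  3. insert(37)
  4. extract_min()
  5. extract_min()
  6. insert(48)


insert(8) -> [8]
insert(22) -> [8, 22]
insert(37) -> [8, 22, 37]
extract_min()->8, [22, 37]
extract_min()->22, [37]
insert(48) -> [37, 48]

Final heap: [37, 48]


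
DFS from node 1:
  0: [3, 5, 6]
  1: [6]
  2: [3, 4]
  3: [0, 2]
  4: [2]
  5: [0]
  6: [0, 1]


Visit 1, push [6]
Visit 6, push [0]
Visit 0, push [5, 3]
Visit 3, push [2]
Visit 2, push [4]
Visit 4, push []
Visit 5, push []

DFS order: [1, 6, 0, 3, 2, 4, 5]


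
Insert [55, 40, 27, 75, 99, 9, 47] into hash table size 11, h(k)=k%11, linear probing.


Insert 55: h=0 -> slot 0
Insert 40: h=7 -> slot 7
Insert 27: h=5 -> slot 5
Insert 75: h=9 -> slot 9
Insert 99: h=0, 1 probes -> slot 1
Insert 9: h=9, 1 probes -> slot 10
Insert 47: h=3 -> slot 3

Table: [55, 99, None, 47, None, 27, None, 40, None, 75, 9]


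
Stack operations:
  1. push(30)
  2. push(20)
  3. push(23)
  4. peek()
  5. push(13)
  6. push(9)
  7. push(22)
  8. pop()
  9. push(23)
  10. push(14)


push(30) -> [30]
push(20) -> [30, 20]
push(23) -> [30, 20, 23]
peek()->23
push(13) -> [30, 20, 23, 13]
push(9) -> [30, 20, 23, 13, 9]
push(22) -> [30, 20, 23, 13, 9, 22]
pop()->22, [30, 20, 23, 13, 9]
push(23) -> [30, 20, 23, 13, 9, 23]
push(14) -> [30, 20, 23, 13, 9, 23, 14]

Final stack: [30, 20, 23, 13, 9, 23, 14]


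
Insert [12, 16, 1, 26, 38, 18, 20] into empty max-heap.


Insert 12: [12]
Insert 16: [16, 12]
Insert 1: [16, 12, 1]
Insert 26: [26, 16, 1, 12]
Insert 38: [38, 26, 1, 12, 16]
Insert 18: [38, 26, 18, 12, 16, 1]
Insert 20: [38, 26, 20, 12, 16, 1, 18]

Final heap: [38, 26, 20, 12, 16, 1, 18]


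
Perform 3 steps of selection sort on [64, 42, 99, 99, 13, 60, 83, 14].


Initial: [64, 42, 99, 99, 13, 60, 83, 14]
Step 1: min=13 at 4
  Swap: [13, 42, 99, 99, 64, 60, 83, 14]
Step 2: min=14 at 7
  Swap: [13, 14, 99, 99, 64, 60, 83, 42]
Step 3: min=42 at 7
  Swap: [13, 14, 42, 99, 64, 60, 83, 99]

After 3 steps: [13, 14, 42, 99, 64, 60, 83, 99]


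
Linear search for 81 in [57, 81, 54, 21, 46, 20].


i=0: 57!=81
i=1: 81==81 found!

Found at 1, 2 comps


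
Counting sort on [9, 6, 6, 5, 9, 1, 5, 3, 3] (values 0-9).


Input: [9, 6, 6, 5, 9, 1, 5, 3, 3]
Counts: [0, 1, 0, 2, 0, 2, 2, 0, 0, 2]

Sorted: [1, 3, 3, 5, 5, 6, 6, 9, 9]


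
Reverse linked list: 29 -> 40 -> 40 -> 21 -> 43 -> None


Step 1: curr=29, set curr.next=prev(None) | reversed so far: 29
Step 2: curr=40, set curr.next=prev(29) | reversed so far: 40 -> 29
Step 3: curr=40, set curr.next=prev(40) | reversed so far: 40 -> 40 -> 29
Step 4: curr=21, set curr.next=prev(40) | reversed so far: 21 -> 40 -> 40 -> 29
Step 5: curr=43, set curr.next=prev(21) | reversed so far: 43 -> 21 -> 40 -> 40 -> 29

43 -> 21 -> 40 -> 40 -> 29 -> None


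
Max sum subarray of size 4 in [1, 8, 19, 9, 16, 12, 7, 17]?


[0:4]: 37
[1:5]: 52
[2:6]: 56
[3:7]: 44
[4:8]: 52

Max: 56 at [2:6]


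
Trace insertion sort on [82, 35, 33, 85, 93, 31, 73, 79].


Initial: [82, 35, 33, 85, 93, 31, 73, 79]
Insert 35: [35, 82, 33, 85, 93, 31, 73, 79]
Insert 33: [33, 35, 82, 85, 93, 31, 73, 79]
Insert 85: [33, 35, 82, 85, 93, 31, 73, 79]
Insert 93: [33, 35, 82, 85, 93, 31, 73, 79]
Insert 31: [31, 33, 35, 82, 85, 93, 73, 79]
Insert 73: [31, 33, 35, 73, 82, 85, 93, 79]
Insert 79: [31, 33, 35, 73, 79, 82, 85, 93]

Sorted: [31, 33, 35, 73, 79, 82, 85, 93]


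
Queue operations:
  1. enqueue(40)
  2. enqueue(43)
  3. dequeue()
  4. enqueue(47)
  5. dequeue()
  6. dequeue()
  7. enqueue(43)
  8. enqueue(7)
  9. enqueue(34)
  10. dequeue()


enqueue(40) -> [40]
enqueue(43) -> [40, 43]
dequeue()->40, [43]
enqueue(47) -> [43, 47]
dequeue()->43, [47]
dequeue()->47, []
enqueue(43) -> [43]
enqueue(7) -> [43, 7]
enqueue(34) -> [43, 7, 34]
dequeue()->43, [7, 34]

Final queue: [7, 34]


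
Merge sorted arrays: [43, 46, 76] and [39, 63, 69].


Take 39 from B
Take 43 from A
Take 46 from A
Take 63 from B
Take 69 from B

Merged: [39, 43, 46, 63, 69, 76]


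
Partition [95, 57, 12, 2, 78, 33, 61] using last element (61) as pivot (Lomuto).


Pivot: 61
  57 <= 61: swap -> [57, 95, 12, 2, 78, 33, 61]
  12 <= 61: swap -> [57, 12, 95, 2, 78, 33, 61]
  2 <= 61: swap -> [57, 12, 2, 95, 78, 33, 61]
  33 <= 61: swap -> [57, 12, 2, 33, 78, 95, 61]
Place pivot at 4: [57, 12, 2, 33, 61, 95, 78]

Partitioned: [57, 12, 2, 33, 61, 95, 78]


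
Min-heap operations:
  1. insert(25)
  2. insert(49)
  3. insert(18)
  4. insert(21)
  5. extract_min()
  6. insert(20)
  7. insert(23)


insert(25) -> [25]
insert(49) -> [25, 49]
insert(18) -> [18, 49, 25]
insert(21) -> [18, 21, 25, 49]
extract_min()->18, [21, 49, 25]
insert(20) -> [20, 21, 25, 49]
insert(23) -> [20, 21, 25, 49, 23]

Final heap: [20, 21, 25, 49, 23]


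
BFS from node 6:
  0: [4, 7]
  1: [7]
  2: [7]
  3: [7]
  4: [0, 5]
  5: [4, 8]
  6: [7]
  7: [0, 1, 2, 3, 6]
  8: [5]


Visit 6, enqueue [7]
Visit 7, enqueue [0, 1, 2, 3]
Visit 0, enqueue [4]
Visit 1, enqueue []
Visit 2, enqueue []
Visit 3, enqueue []
Visit 4, enqueue [5]
Visit 5, enqueue [8]
Visit 8, enqueue []

BFS order: [6, 7, 0, 1, 2, 3, 4, 5, 8]


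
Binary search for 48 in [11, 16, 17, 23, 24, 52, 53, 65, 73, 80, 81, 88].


Step 1: lo=0, hi=11, mid=5, val=52
Step 2: lo=0, hi=4, mid=2, val=17
Step 3: lo=3, hi=4, mid=3, val=23
Step 4: lo=4, hi=4, mid=4, val=24

Not found


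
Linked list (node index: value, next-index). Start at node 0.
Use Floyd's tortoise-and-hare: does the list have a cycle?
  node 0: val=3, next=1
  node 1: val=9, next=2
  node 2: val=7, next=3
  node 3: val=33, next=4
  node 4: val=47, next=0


Floyd's tortoise (slow, +1) and hare (fast, +2):
  init: slow=0, fast=0
  step 1: slow=1, fast=2
  step 2: slow=2, fast=4
  step 3: slow=3, fast=1
  step 4: slow=4, fast=3
  step 5: slow=0, fast=0
  slow == fast at node 0: cycle detected

Cycle: yes


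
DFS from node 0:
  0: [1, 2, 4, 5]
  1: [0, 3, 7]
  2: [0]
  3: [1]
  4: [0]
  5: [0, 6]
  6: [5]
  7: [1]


Visit 0, push [5, 4, 2, 1]
Visit 1, push [7, 3]
Visit 3, push []
Visit 7, push []
Visit 2, push []
Visit 4, push []
Visit 5, push [6]
Visit 6, push []

DFS order: [0, 1, 3, 7, 2, 4, 5, 6]


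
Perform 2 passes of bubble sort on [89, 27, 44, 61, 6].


Initial: [89, 27, 44, 61, 6]
Pass 1: [27, 44, 61, 6, 89] (4 swaps)
Pass 2: [27, 44, 6, 61, 89] (1 swaps)

After 2 passes: [27, 44, 6, 61, 89]


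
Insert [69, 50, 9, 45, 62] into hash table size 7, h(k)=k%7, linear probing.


Insert 69: h=6 -> slot 6
Insert 50: h=1 -> slot 1
Insert 9: h=2 -> slot 2
Insert 45: h=3 -> slot 3
Insert 62: h=6, 1 probes -> slot 0

Table: [62, 50, 9, 45, None, None, 69]


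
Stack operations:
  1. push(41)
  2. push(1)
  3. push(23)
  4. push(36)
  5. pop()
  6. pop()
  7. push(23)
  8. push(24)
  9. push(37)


push(41) -> [41]
push(1) -> [41, 1]
push(23) -> [41, 1, 23]
push(36) -> [41, 1, 23, 36]
pop()->36, [41, 1, 23]
pop()->23, [41, 1]
push(23) -> [41, 1, 23]
push(24) -> [41, 1, 23, 24]
push(37) -> [41, 1, 23, 24, 37]

Final stack: [41, 1, 23, 24, 37]


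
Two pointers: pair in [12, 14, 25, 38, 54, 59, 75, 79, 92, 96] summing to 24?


lo=0(12)+hi=9(96)=108
lo=0(12)+hi=8(92)=104
lo=0(12)+hi=7(79)=91
lo=0(12)+hi=6(75)=87
lo=0(12)+hi=5(59)=71
lo=0(12)+hi=4(54)=66
lo=0(12)+hi=3(38)=50
lo=0(12)+hi=2(25)=37
lo=0(12)+hi=1(14)=26

No pair found


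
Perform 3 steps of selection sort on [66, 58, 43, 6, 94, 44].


Initial: [66, 58, 43, 6, 94, 44]
Step 1: min=6 at 3
  Swap: [6, 58, 43, 66, 94, 44]
Step 2: min=43 at 2
  Swap: [6, 43, 58, 66, 94, 44]
Step 3: min=44 at 5
  Swap: [6, 43, 44, 66, 94, 58]

After 3 steps: [6, 43, 44, 66, 94, 58]


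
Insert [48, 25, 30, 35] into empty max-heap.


Insert 48: [48]
Insert 25: [48, 25]
Insert 30: [48, 25, 30]
Insert 35: [48, 35, 30, 25]

Final heap: [48, 35, 30, 25]


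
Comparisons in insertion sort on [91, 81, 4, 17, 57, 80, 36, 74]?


Algorithm: insertion sort
Input: [91, 81, 4, 17, 57, 80, 36, 74]
Sorted: [4, 17, 36, 57, 74, 80, 81, 91]

21


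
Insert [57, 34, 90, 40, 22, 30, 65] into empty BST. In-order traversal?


Insert 57: root
Insert 34: L from 57
Insert 90: R from 57
Insert 40: L from 57 -> R from 34
Insert 22: L from 57 -> L from 34
Insert 30: L from 57 -> L from 34 -> R from 22
Insert 65: R from 57 -> L from 90

In-order: [22, 30, 34, 40, 57, 65, 90]


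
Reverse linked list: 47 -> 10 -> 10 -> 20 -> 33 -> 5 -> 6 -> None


Step 1: curr=47, set curr.next=prev(None) | reversed so far: 47
Step 2: curr=10, set curr.next=prev(47) | reversed so far: 10 -> 47
Step 3: curr=10, set curr.next=prev(10) | reversed so far: 10 -> 10 -> 47
Step 4: curr=20, set curr.next=prev(10) | reversed so far: 20 -> 10 -> 10 -> 47
Step 5: curr=33, set curr.next=prev(20) | reversed so far: 33 -> 20 -> 10 -> 10 -> 47
Step 6: curr=5, set curr.next=prev(33) | reversed so far: 5 -> 33 -> 20 -> 10 -> 10 -> 47
Step 7: curr=6, set curr.next=prev(5) | reversed so far: 6 -> 5 -> 33 -> 20 -> 10 -> 10 -> 47

6 -> 5 -> 33 -> 20 -> 10 -> 10 -> 47 -> None


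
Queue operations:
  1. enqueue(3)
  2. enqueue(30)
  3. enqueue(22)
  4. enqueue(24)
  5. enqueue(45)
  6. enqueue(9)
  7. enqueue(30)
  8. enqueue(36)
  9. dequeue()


enqueue(3) -> [3]
enqueue(30) -> [3, 30]
enqueue(22) -> [3, 30, 22]
enqueue(24) -> [3, 30, 22, 24]
enqueue(45) -> [3, 30, 22, 24, 45]
enqueue(9) -> [3, 30, 22, 24, 45, 9]
enqueue(30) -> [3, 30, 22, 24, 45, 9, 30]
enqueue(36) -> [3, 30, 22, 24, 45, 9, 30, 36]
dequeue()->3, [30, 22, 24, 45, 9, 30, 36]

Final queue: [30, 22, 24, 45, 9, 30, 36]


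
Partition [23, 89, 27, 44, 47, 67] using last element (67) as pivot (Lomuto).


Pivot: 67
  23 <= 67: advance i (no swap)
  27 <= 67: swap -> [23, 27, 89, 44, 47, 67]
  44 <= 67: swap -> [23, 27, 44, 89, 47, 67]
  47 <= 67: swap -> [23, 27, 44, 47, 89, 67]
Place pivot at 4: [23, 27, 44, 47, 67, 89]

Partitioned: [23, 27, 44, 47, 67, 89]


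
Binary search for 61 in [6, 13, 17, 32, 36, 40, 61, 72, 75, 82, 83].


Step 1: lo=0, hi=10, mid=5, val=40
Step 2: lo=6, hi=10, mid=8, val=75
Step 3: lo=6, hi=7, mid=6, val=61

Found at index 6


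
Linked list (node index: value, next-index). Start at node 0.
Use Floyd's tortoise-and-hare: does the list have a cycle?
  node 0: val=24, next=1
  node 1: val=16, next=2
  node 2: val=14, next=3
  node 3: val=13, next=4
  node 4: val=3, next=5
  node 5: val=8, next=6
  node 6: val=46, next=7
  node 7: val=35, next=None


Floyd's tortoise (slow, +1) and hare (fast, +2):
  init: slow=0, fast=0
  step 1: slow=1, fast=2
  step 2: slow=2, fast=4
  step 3: slow=3, fast=6
  step 4: fast 6->7->None, no cycle

Cycle: no


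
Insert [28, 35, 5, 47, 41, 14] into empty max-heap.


Insert 28: [28]
Insert 35: [35, 28]
Insert 5: [35, 28, 5]
Insert 47: [47, 35, 5, 28]
Insert 41: [47, 41, 5, 28, 35]
Insert 14: [47, 41, 14, 28, 35, 5]

Final heap: [47, 41, 14, 28, 35, 5]


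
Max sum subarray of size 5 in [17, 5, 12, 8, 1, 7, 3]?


[0:5]: 43
[1:6]: 33
[2:7]: 31

Max: 43 at [0:5]


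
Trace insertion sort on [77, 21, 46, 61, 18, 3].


Initial: [77, 21, 46, 61, 18, 3]
Insert 21: [21, 77, 46, 61, 18, 3]
Insert 46: [21, 46, 77, 61, 18, 3]
Insert 61: [21, 46, 61, 77, 18, 3]
Insert 18: [18, 21, 46, 61, 77, 3]
Insert 3: [3, 18, 21, 46, 61, 77]

Sorted: [3, 18, 21, 46, 61, 77]


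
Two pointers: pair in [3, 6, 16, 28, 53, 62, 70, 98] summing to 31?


lo=0(3)+hi=7(98)=101
lo=0(3)+hi=6(70)=73
lo=0(3)+hi=5(62)=65
lo=0(3)+hi=4(53)=56
lo=0(3)+hi=3(28)=31

Yes: 3+28=31


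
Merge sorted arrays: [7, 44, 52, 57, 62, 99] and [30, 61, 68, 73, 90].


Take 7 from A
Take 30 from B
Take 44 from A
Take 52 from A
Take 57 from A
Take 61 from B
Take 62 from A
Take 68 from B
Take 73 from B
Take 90 from B

Merged: [7, 30, 44, 52, 57, 61, 62, 68, 73, 90, 99]


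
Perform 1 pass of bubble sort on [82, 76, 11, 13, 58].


Initial: [82, 76, 11, 13, 58]
Pass 1: [76, 11, 13, 58, 82] (4 swaps)

After 1 pass: [76, 11, 13, 58, 82]


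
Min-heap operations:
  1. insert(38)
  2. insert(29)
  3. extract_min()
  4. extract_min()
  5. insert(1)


insert(38) -> [38]
insert(29) -> [29, 38]
extract_min()->29, [38]
extract_min()->38, []
insert(1) -> [1]

Final heap: [1]


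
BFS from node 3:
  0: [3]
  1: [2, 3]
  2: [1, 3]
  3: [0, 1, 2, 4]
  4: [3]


Visit 3, enqueue [0, 1, 2, 4]
Visit 0, enqueue []
Visit 1, enqueue []
Visit 2, enqueue []
Visit 4, enqueue []

BFS order: [3, 0, 1, 2, 4]


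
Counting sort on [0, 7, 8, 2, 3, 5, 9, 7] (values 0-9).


Input: [0, 7, 8, 2, 3, 5, 9, 7]
Counts: [1, 0, 1, 1, 0, 1, 0, 2, 1, 1]

Sorted: [0, 2, 3, 5, 7, 7, 8, 9]


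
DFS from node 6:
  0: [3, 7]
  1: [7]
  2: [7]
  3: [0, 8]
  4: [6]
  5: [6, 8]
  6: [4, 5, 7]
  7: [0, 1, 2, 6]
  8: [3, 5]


Visit 6, push [7, 5, 4]
Visit 4, push []
Visit 5, push [8]
Visit 8, push [3]
Visit 3, push [0]
Visit 0, push [7]
Visit 7, push [2, 1]
Visit 1, push []
Visit 2, push []

DFS order: [6, 4, 5, 8, 3, 0, 7, 1, 2]


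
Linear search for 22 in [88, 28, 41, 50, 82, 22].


i=0: 88!=22
i=1: 28!=22
i=2: 41!=22
i=3: 50!=22
i=4: 82!=22
i=5: 22==22 found!

Found at 5, 6 comps


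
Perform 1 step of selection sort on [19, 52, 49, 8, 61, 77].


Initial: [19, 52, 49, 8, 61, 77]
Step 1: min=8 at 3
  Swap: [8, 52, 49, 19, 61, 77]

After 1 step: [8, 52, 49, 19, 61, 77]


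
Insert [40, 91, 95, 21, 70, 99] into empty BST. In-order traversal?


Insert 40: root
Insert 91: R from 40
Insert 95: R from 40 -> R from 91
Insert 21: L from 40
Insert 70: R from 40 -> L from 91
Insert 99: R from 40 -> R from 91 -> R from 95

In-order: [21, 40, 70, 91, 95, 99]


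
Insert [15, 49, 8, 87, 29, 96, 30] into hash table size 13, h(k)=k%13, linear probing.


Insert 15: h=2 -> slot 2
Insert 49: h=10 -> slot 10
Insert 8: h=8 -> slot 8
Insert 87: h=9 -> slot 9
Insert 29: h=3 -> slot 3
Insert 96: h=5 -> slot 5
Insert 30: h=4 -> slot 4

Table: [None, None, 15, 29, 30, 96, None, None, 8, 87, 49, None, None]


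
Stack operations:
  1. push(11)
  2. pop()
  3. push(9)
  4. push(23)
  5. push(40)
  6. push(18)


push(11) -> [11]
pop()->11, []
push(9) -> [9]
push(23) -> [9, 23]
push(40) -> [9, 23, 40]
push(18) -> [9, 23, 40, 18]

Final stack: [9, 23, 40, 18]


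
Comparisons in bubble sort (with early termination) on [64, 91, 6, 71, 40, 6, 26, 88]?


Algorithm: bubble sort (with early termination)
Input: [64, 91, 6, 71, 40, 6, 26, 88]
Sorted: [6, 6, 26, 40, 64, 71, 88, 91]

25


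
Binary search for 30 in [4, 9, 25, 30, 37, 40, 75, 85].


Step 1: lo=0, hi=7, mid=3, val=30

Found at index 3


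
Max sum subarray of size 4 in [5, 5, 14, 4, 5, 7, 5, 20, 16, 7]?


[0:4]: 28
[1:5]: 28
[2:6]: 30
[3:7]: 21
[4:8]: 37
[5:9]: 48
[6:10]: 48

Max: 48 at [5:9]


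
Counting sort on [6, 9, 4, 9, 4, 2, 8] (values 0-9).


Input: [6, 9, 4, 9, 4, 2, 8]
Counts: [0, 0, 1, 0, 2, 0, 1, 0, 1, 2]

Sorted: [2, 4, 4, 6, 8, 9, 9]


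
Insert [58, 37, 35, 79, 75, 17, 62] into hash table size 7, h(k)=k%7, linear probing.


Insert 58: h=2 -> slot 2
Insert 37: h=2, 1 probes -> slot 3
Insert 35: h=0 -> slot 0
Insert 79: h=2, 2 probes -> slot 4
Insert 75: h=5 -> slot 5
Insert 17: h=3, 3 probes -> slot 6
Insert 62: h=6, 2 probes -> slot 1

Table: [35, 62, 58, 37, 79, 75, 17]


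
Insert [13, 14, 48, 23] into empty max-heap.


Insert 13: [13]
Insert 14: [14, 13]
Insert 48: [48, 13, 14]
Insert 23: [48, 23, 14, 13]

Final heap: [48, 23, 14, 13]


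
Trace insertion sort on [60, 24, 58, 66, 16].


Initial: [60, 24, 58, 66, 16]
Insert 24: [24, 60, 58, 66, 16]
Insert 58: [24, 58, 60, 66, 16]
Insert 66: [24, 58, 60, 66, 16]
Insert 16: [16, 24, 58, 60, 66]

Sorted: [16, 24, 58, 60, 66]


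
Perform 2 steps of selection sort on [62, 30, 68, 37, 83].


Initial: [62, 30, 68, 37, 83]
Step 1: min=30 at 1
  Swap: [30, 62, 68, 37, 83]
Step 2: min=37 at 3
  Swap: [30, 37, 68, 62, 83]

After 2 steps: [30, 37, 68, 62, 83]


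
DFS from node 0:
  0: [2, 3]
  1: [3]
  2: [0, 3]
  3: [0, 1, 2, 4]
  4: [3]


Visit 0, push [3, 2]
Visit 2, push [3]
Visit 3, push [4, 1]
Visit 1, push []
Visit 4, push []

DFS order: [0, 2, 3, 1, 4]


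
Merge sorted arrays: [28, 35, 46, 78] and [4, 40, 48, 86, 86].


Take 4 from B
Take 28 from A
Take 35 from A
Take 40 from B
Take 46 from A
Take 48 from B
Take 78 from A

Merged: [4, 28, 35, 40, 46, 48, 78, 86, 86]


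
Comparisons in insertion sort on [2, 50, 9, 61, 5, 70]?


Algorithm: insertion sort
Input: [2, 50, 9, 61, 5, 70]
Sorted: [2, 5, 9, 50, 61, 70]

9


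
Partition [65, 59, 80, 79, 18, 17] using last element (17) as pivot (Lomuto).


Pivot: 17
Place pivot at 0: [17, 59, 80, 79, 18, 65]

Partitioned: [17, 59, 80, 79, 18, 65]


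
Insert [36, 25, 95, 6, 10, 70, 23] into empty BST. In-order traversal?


Insert 36: root
Insert 25: L from 36
Insert 95: R from 36
Insert 6: L from 36 -> L from 25
Insert 10: L from 36 -> L from 25 -> R from 6
Insert 70: R from 36 -> L from 95
Insert 23: L from 36 -> L from 25 -> R from 6 -> R from 10

In-order: [6, 10, 23, 25, 36, 70, 95]


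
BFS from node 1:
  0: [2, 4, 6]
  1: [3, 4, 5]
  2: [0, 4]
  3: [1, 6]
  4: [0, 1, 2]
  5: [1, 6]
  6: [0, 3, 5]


Visit 1, enqueue [3, 4, 5]
Visit 3, enqueue [6]
Visit 4, enqueue [0, 2]
Visit 5, enqueue []
Visit 6, enqueue []
Visit 0, enqueue []
Visit 2, enqueue []

BFS order: [1, 3, 4, 5, 6, 0, 2]


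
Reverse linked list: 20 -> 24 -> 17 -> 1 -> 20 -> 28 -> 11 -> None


Step 1: curr=20, set curr.next=prev(None) | reversed so far: 20
Step 2: curr=24, set curr.next=prev(20) | reversed so far: 24 -> 20
Step 3: curr=17, set curr.next=prev(24) | reversed so far: 17 -> 24 -> 20
Step 4: curr=1, set curr.next=prev(17) | reversed so far: 1 -> 17 -> 24 -> 20
Step 5: curr=20, set curr.next=prev(1) | reversed so far: 20 -> 1 -> 17 -> 24 -> 20
Step 6: curr=28, set curr.next=prev(20) | reversed so far: 28 -> 20 -> 1 -> 17 -> 24 -> 20
Step 7: curr=11, set curr.next=prev(28) | reversed so far: 11 -> 28 -> 20 -> 1 -> 17 -> 24 -> 20

11 -> 28 -> 20 -> 1 -> 17 -> 24 -> 20 -> None


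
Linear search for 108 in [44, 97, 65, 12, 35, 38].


i=0: 44!=108
i=1: 97!=108
i=2: 65!=108
i=3: 12!=108
i=4: 35!=108
i=5: 38!=108

Not found, 6 comps


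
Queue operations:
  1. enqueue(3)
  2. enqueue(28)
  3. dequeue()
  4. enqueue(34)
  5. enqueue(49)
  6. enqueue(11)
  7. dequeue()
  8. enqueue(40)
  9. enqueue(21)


enqueue(3) -> [3]
enqueue(28) -> [3, 28]
dequeue()->3, [28]
enqueue(34) -> [28, 34]
enqueue(49) -> [28, 34, 49]
enqueue(11) -> [28, 34, 49, 11]
dequeue()->28, [34, 49, 11]
enqueue(40) -> [34, 49, 11, 40]
enqueue(21) -> [34, 49, 11, 40, 21]

Final queue: [34, 49, 11, 40, 21]


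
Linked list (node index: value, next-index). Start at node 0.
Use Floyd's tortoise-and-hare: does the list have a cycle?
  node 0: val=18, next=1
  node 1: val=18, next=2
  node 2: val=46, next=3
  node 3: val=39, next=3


Floyd's tortoise (slow, +1) and hare (fast, +2):
  init: slow=0, fast=0
  step 1: slow=1, fast=2
  step 2: slow=2, fast=3
  step 3: slow=3, fast=3
  slow == fast at node 3: cycle detected

Cycle: yes


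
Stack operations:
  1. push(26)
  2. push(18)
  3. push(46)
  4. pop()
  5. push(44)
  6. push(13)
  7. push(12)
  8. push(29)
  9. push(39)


push(26) -> [26]
push(18) -> [26, 18]
push(46) -> [26, 18, 46]
pop()->46, [26, 18]
push(44) -> [26, 18, 44]
push(13) -> [26, 18, 44, 13]
push(12) -> [26, 18, 44, 13, 12]
push(29) -> [26, 18, 44, 13, 12, 29]
push(39) -> [26, 18, 44, 13, 12, 29, 39]

Final stack: [26, 18, 44, 13, 12, 29, 39]


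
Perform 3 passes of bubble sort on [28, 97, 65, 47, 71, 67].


Initial: [28, 97, 65, 47, 71, 67]
Pass 1: [28, 65, 47, 71, 67, 97] (4 swaps)
Pass 2: [28, 47, 65, 67, 71, 97] (2 swaps)
Pass 3: [28, 47, 65, 67, 71, 97] (0 swaps)

After 3 passes: [28, 47, 65, 67, 71, 97]


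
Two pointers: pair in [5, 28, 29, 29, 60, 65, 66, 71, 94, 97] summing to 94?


lo=0(5)+hi=9(97)=102
lo=0(5)+hi=8(94)=99
lo=0(5)+hi=7(71)=76
lo=1(28)+hi=7(71)=99
lo=1(28)+hi=6(66)=94

Yes: 28+66=94


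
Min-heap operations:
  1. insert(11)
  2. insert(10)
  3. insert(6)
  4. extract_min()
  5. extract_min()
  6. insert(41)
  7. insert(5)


insert(11) -> [11]
insert(10) -> [10, 11]
insert(6) -> [6, 11, 10]
extract_min()->6, [10, 11]
extract_min()->10, [11]
insert(41) -> [11, 41]
insert(5) -> [5, 41, 11]

Final heap: [5, 41, 11]


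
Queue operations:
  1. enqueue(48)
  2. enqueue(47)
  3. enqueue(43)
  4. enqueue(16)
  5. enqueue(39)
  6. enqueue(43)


enqueue(48) -> [48]
enqueue(47) -> [48, 47]
enqueue(43) -> [48, 47, 43]
enqueue(16) -> [48, 47, 43, 16]
enqueue(39) -> [48, 47, 43, 16, 39]
enqueue(43) -> [48, 47, 43, 16, 39, 43]

Final queue: [48, 47, 43, 16, 39, 43]


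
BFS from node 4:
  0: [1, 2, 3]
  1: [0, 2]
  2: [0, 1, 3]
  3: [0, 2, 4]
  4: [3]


Visit 4, enqueue [3]
Visit 3, enqueue [0, 2]
Visit 0, enqueue [1]
Visit 2, enqueue []
Visit 1, enqueue []

BFS order: [4, 3, 0, 2, 1]


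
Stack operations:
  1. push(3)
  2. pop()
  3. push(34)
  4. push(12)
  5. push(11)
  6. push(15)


push(3) -> [3]
pop()->3, []
push(34) -> [34]
push(12) -> [34, 12]
push(11) -> [34, 12, 11]
push(15) -> [34, 12, 11, 15]

Final stack: [34, 12, 11, 15]


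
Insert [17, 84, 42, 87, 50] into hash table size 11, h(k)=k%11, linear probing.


Insert 17: h=6 -> slot 6
Insert 84: h=7 -> slot 7
Insert 42: h=9 -> slot 9
Insert 87: h=10 -> slot 10
Insert 50: h=6, 2 probes -> slot 8

Table: [None, None, None, None, None, None, 17, 84, 50, 42, 87]


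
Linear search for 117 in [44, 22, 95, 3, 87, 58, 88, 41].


i=0: 44!=117
i=1: 22!=117
i=2: 95!=117
i=3: 3!=117
i=4: 87!=117
i=5: 58!=117
i=6: 88!=117
i=7: 41!=117

Not found, 8 comps


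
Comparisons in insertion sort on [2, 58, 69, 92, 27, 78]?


Algorithm: insertion sort
Input: [2, 58, 69, 92, 27, 78]
Sorted: [2, 27, 58, 69, 78, 92]

9


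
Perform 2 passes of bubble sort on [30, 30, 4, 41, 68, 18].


Initial: [30, 30, 4, 41, 68, 18]
Pass 1: [30, 4, 30, 41, 18, 68] (2 swaps)
Pass 2: [4, 30, 30, 18, 41, 68] (2 swaps)

After 2 passes: [4, 30, 30, 18, 41, 68]


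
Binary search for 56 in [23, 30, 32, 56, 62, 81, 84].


Step 1: lo=0, hi=6, mid=3, val=56

Found at index 3


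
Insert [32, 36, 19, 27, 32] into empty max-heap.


Insert 32: [32]
Insert 36: [36, 32]
Insert 19: [36, 32, 19]
Insert 27: [36, 32, 19, 27]
Insert 32: [36, 32, 19, 27, 32]

Final heap: [36, 32, 19, 27, 32]


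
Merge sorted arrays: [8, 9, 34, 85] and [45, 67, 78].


Take 8 from A
Take 9 from A
Take 34 from A
Take 45 from B
Take 67 from B
Take 78 from B

Merged: [8, 9, 34, 45, 67, 78, 85]


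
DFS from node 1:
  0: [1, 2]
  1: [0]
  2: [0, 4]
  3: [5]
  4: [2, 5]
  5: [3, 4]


Visit 1, push [0]
Visit 0, push [2]
Visit 2, push [4]
Visit 4, push [5]
Visit 5, push [3]
Visit 3, push []

DFS order: [1, 0, 2, 4, 5, 3]


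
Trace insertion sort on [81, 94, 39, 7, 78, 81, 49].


Initial: [81, 94, 39, 7, 78, 81, 49]
Insert 94: [81, 94, 39, 7, 78, 81, 49]
Insert 39: [39, 81, 94, 7, 78, 81, 49]
Insert 7: [7, 39, 81, 94, 78, 81, 49]
Insert 78: [7, 39, 78, 81, 94, 81, 49]
Insert 81: [7, 39, 78, 81, 81, 94, 49]
Insert 49: [7, 39, 49, 78, 81, 81, 94]

Sorted: [7, 39, 49, 78, 81, 81, 94]


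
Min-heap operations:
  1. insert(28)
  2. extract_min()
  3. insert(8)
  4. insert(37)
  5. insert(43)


insert(28) -> [28]
extract_min()->28, []
insert(8) -> [8]
insert(37) -> [8, 37]
insert(43) -> [8, 37, 43]

Final heap: [8, 37, 43]


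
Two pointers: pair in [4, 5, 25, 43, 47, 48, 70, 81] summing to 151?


lo=0(4)+hi=7(81)=85
lo=1(5)+hi=7(81)=86
lo=2(25)+hi=7(81)=106
lo=3(43)+hi=7(81)=124
lo=4(47)+hi=7(81)=128
lo=5(48)+hi=7(81)=129
lo=6(70)+hi=7(81)=151

Yes: 70+81=151


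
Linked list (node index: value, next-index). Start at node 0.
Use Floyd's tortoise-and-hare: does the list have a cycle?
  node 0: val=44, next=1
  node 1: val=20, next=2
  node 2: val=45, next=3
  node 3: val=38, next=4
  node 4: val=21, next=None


Floyd's tortoise (slow, +1) and hare (fast, +2):
  init: slow=0, fast=0
  step 1: slow=1, fast=2
  step 2: slow=2, fast=4
  step 3: fast -> None, no cycle

Cycle: no


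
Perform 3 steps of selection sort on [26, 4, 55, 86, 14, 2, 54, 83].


Initial: [26, 4, 55, 86, 14, 2, 54, 83]
Step 1: min=2 at 5
  Swap: [2, 4, 55, 86, 14, 26, 54, 83]
Step 2: min=4 at 1
  Swap: [2, 4, 55, 86, 14, 26, 54, 83]
Step 3: min=14 at 4
  Swap: [2, 4, 14, 86, 55, 26, 54, 83]

After 3 steps: [2, 4, 14, 86, 55, 26, 54, 83]
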